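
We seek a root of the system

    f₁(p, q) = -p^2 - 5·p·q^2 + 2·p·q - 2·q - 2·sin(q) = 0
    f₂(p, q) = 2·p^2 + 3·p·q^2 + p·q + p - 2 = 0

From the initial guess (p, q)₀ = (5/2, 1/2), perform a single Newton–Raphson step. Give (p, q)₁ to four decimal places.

(1.4089, 0.2241)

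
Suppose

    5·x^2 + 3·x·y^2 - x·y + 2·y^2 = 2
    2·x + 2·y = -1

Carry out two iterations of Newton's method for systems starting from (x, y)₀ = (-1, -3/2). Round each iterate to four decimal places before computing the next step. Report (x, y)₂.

At (-1, -3/2): F = (-0.7500, -4.0000).
Jacobian J = [[10·x + 3·y^2 - y, 6·x·y - x + 4·y], [2, 2]].
At the point, J = [[-1.7500, 4.0000], [2.0000, 2.0000]] (det J = -11.5000).
Solving J·Δ = −F gives Δ = (1.2609, 0.7391).
Then the next iterate is (x, y)₁ = (0.2609, -0.7609).
Round to (0.2609, -0.7609) and repeat: F = (0.149959, 0.0000), J = [[5.106806, -4.495613], [2.0000, 2.0000]].
Δ = (-0.0156, 0.0156), so (x, y)₂ = (0.2453, -0.7453).

(0.2453, -0.7453)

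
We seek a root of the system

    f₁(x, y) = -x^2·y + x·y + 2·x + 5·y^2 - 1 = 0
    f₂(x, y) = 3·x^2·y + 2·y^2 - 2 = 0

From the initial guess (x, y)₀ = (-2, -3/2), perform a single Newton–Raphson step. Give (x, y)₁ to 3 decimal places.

At (-2, -3/2): F = (15.250, -15.500).
Jacobian J = [[-2·x·y + y + 2, -x^2 + x + 10·y], [6·x·y, 3·x^2 + 4·y]].
At the point, J = [[-5.500, -21.000], [18.000, 6.000]] (det J = 345.000).
Solving J·Δ = −F gives Δ = (0.678, 0.549).
Then the next iterate is (x, y)₁ = (-1.322, -0.951).

(-1.322, -0.951)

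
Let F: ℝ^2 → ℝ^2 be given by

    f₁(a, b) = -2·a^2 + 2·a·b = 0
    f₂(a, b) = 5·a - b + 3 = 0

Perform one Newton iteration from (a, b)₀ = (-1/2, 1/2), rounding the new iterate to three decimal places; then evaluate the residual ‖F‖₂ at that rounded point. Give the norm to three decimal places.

At (-1/2, 1/2): F = (-1.000, 0.000).
Jacobian J = [[-4·a + 2·b, 2·a], [5, -1]].
At the point, J = [[3.000, -1.000], [5.000, -1.000]] (det J = 2.000).
Solving J·Δ = −F gives Δ = (-0.500, -2.500).
Then the next iterate is (a, b)₁ = (-1.000, -2.000).
Re-evaluating at (-1.000, -2.000): F = (2.000, 0.000), so ‖F‖₂ = 2.000.

2.000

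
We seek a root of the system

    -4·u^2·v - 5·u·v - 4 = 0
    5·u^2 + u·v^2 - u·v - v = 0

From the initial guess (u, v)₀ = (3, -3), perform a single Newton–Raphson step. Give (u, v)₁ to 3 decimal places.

At (3, -3): F = (149.000, 84.000).
Jacobian J = [[-8·u·v - 5·v, -4·u^2 - 5·u], [10·u + v^2 - v, 2·u·v - u - 1]].
At the point, J = [[87.000, -51.000], [42.000, -22.000]] (det J = 228.000).
Solving J·Δ = −F gives Δ = (-4.412, -4.605).
Then the next iterate is (u, v)₁ = (-1.412, -7.605).

(-1.412, -7.605)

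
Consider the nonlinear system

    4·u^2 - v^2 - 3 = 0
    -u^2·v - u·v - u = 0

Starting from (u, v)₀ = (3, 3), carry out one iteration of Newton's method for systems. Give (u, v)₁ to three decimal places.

At (3, 3): F = (24.000, -39.000).
Jacobian J = [[8·u, -2·v], [-2·u·v - v - 1, -u^2 - u]].
At the point, J = [[24.000, -6.000], [-22.000, -12.000]] (det J = -420.000).
Solving J·Δ = −F gives Δ = (-1.243, -0.971).
Then the next iterate is (u, v)₁ = (1.757, 2.029).

(1.757, 2.029)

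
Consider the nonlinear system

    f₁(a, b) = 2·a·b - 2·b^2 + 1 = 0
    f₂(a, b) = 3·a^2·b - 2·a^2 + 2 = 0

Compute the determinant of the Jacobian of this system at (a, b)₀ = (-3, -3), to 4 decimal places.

J = [[2·b, 2·a - 4·b], [6·a·b - 4·a, 3·a^2]].
At the point, J = [[-6.0000, 6.0000], [66.0000, 27.0000]].
det J = -558.0000.

-558.0000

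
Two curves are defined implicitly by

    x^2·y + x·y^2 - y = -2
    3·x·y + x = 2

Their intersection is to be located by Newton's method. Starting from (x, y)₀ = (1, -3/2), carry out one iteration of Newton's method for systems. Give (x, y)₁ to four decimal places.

At (1, -3/2): F = (4.2500, -5.5000).
Jacobian J = [[2·x·y + y^2, x^2 + 2·x·y - 1], [3·y + 1, 3·x]].
At the point, J = [[-0.7500, -3.0000], [-3.5000, 3.0000]] (det J = -12.7500).
Solving J·Δ = −F gives Δ = (-0.2941, 1.4902).
Then the next iterate is (x, y)₁ = (0.7059, -0.0098).

(0.7059, -0.0098)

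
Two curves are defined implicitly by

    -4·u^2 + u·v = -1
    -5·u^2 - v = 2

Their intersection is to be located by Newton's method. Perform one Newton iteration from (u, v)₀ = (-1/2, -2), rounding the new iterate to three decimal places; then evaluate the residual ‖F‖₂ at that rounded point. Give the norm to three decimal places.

At (-1/2, -2): F = (1.000, -1.250).
Jacobian J = [[-8·u + v, u], [-10·u, -1]].
At the point, J = [[2.000, -0.500], [5.000, -1.000]] (det J = 0.500).
Solving J·Δ = −F gives Δ = (3.250, 15.000).
Then the next iterate is (u, v)₁ = (2.750, 13.000).
Re-evaluating at (2.750, 13.000): F = (6.500, -52.81250), so ‖F‖₂ = 53.211.

53.211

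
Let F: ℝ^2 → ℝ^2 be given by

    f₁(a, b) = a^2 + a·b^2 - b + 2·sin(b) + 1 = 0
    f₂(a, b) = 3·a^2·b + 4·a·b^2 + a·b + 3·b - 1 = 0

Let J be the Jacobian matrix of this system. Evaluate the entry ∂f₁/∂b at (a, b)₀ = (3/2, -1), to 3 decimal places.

-2.919

∂f₁/∂b = 2·a·b + 2·cos(b) - 1.
At (3/2, -1) this is -2.919.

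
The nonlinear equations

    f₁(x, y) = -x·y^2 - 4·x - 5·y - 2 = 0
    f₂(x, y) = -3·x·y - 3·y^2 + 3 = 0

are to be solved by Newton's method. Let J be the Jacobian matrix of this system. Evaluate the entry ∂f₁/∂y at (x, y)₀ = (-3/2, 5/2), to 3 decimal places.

∂f₁/∂y = -2·x·y - 5.
At (-3/2, 5/2) this is 2.500.

2.500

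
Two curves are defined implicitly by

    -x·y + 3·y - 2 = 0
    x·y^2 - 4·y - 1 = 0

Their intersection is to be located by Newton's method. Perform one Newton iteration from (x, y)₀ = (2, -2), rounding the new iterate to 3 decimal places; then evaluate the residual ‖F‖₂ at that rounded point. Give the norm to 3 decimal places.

At (2, -2): F = (-4.000, 15.000).
Jacobian J = [[-y, -x + 3], [y^2, 2·x·y - 4]].
At the point, J = [[2.000, 1.000], [4.000, -12.000]] (det J = -28.000).
Solving J·Δ = −F gives Δ = (1.179, 1.643).
Then the next iterate is (x, y)₁ = (3.179, -0.357).
Re-evaluating at (3.179, -0.357): F = (-1.93610, 0.83316), so ‖F‖₂ = 2.108.

2.108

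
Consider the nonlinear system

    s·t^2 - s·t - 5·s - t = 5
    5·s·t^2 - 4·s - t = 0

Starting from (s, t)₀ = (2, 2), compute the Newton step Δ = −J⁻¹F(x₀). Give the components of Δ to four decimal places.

At (2, 2): F = (-13.0000, 30.0000).
Jacobian J = [[t^2 - t - 5, 2·s·t - s - 1], [5·t^2 - 4, 10·s·t - 1]].
At the point, J = [[-3.0000, 5.0000], [16.0000, 39.0000]] (det J = -197.0000).
Solving J·Δ = −F gives Δ = (-3.3350, 0.5990).

(-3.3350, 0.5990)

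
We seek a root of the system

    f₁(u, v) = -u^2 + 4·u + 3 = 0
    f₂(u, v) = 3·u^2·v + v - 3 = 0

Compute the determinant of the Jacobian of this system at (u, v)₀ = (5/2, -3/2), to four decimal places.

-19.7500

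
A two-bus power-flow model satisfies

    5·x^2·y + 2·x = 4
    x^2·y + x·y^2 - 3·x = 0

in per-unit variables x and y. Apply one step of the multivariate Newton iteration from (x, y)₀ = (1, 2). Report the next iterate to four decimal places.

(0.7059, 1.6941)

At (1, 2): F = (8.0000, 3.0000).
Jacobian J = [[10·x·y + 2, 5·x^2], [2·x·y + y^2 - 3, x^2 + 2·x·y]].
At the point, J = [[22.0000, 5.0000], [5.0000, 5.0000]] (det J = 85.0000).
Solving J·Δ = −F gives Δ = (-0.2941, -0.3059).
Then the next iterate is (x, y)₁ = (0.7059, 1.6941).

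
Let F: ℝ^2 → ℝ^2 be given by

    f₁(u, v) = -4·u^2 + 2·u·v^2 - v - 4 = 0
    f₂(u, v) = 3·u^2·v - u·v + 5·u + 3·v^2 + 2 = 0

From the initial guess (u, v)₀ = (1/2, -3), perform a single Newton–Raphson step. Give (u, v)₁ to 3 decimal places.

(0.856, -1.288)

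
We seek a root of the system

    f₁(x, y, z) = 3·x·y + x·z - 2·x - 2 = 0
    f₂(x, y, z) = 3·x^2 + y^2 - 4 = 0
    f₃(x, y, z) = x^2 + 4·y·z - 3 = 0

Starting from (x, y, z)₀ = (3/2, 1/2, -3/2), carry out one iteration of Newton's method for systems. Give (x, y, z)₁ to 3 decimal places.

(1.158, 0.581, 1.133)

At (3/2, 1/2, -3/2): F = (-5.000, 3.000, -3.750).
Jacobian J = [[3·y + z - 2, 3·x, x], [6·x, 2·y, 0], [2·x, 4·z, 4·y]].
At the point, J = [[-2.000, 4.500, 1.500], [9.000, 1.000, 0.000], [3.000, -6.000, 2.000]] (det J = -170.500).
Solving J·Δ = −F gives Δ = (-0.342, 0.081, 2.633).
Then the next iterate is (x, y, z)₁ = (1.158, 0.581, 1.133).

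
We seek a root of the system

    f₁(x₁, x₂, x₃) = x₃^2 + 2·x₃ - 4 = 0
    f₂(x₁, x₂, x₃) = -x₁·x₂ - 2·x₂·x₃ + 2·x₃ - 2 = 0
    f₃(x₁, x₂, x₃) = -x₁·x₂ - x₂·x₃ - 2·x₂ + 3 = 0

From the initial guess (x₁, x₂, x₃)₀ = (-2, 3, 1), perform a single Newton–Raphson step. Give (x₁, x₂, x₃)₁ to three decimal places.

At (-2, 3, 1): F = (-1.000, 0.000, 0.000).
Jacobian J = [[0, 0, 2·x₃ + 2], [-x₂, -x₁ - 2·x₃, -2·x₂ + 2], [-x₂, -x₁ - x₃ - 2, -x₂]].
At the point, J = [[0.000, 0.000, 4.000], [-3.000, 0.000, -4.000], [-3.000, -1.000, -3.000]] (det J = 12.000).
Solving J·Δ = −F gives Δ = (-0.333, 0.250, 0.250).
Then the next iterate is (x₁, x₂, x₃)₁ = (-2.333, 3.250, 1.250).

(-2.333, 3.250, 1.250)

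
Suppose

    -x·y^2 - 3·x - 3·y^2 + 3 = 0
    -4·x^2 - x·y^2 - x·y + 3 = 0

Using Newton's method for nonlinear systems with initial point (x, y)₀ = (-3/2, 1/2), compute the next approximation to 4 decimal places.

(-3.4737, 9.5263)

At (-3/2, 1/2): F = (7.1250, -4.8750).
Jacobian J = [[-y^2 - 3, -2·x·y - 6·y], [-8·x - y^2 - y, -2·x·y - x]].
At the point, J = [[-3.2500, -1.5000], [11.2500, 3.0000]] (det J = 7.1250).
Solving J·Δ = −F gives Δ = (-1.9737, 9.0263).
Then the next iterate is (x, y)₁ = (-3.4737, 9.5263).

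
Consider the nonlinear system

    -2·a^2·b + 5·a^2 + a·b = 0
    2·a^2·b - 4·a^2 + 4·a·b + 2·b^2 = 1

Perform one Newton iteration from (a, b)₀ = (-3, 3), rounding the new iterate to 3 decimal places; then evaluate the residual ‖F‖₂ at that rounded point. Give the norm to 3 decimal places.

9.324

At (-3, 3): F = (-18.000, -1.000).
Jacobian J = [[-4·a·b + 10·a + b, -2·a^2 + a], [4·a·b - 8·a + 4·b, 2·a^2 + 4·a + 4·b]].
At the point, J = [[9.000, -21.000], [0.000, 18.000]] (det J = 162.000).
Solving J·Δ = −F gives Δ = (2.130, 0.056).
Then the next iterate is (a, b)₁ = (-0.870, 3.056).
Re-evaluating at (-0.870, 3.056): F = (-3.50039, 8.64196), so ‖F‖₂ = 9.324.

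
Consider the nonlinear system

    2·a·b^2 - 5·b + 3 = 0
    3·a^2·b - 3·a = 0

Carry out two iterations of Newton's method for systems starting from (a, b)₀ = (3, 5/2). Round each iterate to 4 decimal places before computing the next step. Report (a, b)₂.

(1.3486, 1.5668)

At (3, 5/2): F = (28.0000, 58.5000).
Jacobian J = [[2·b^2, 4·a·b - 5], [6·a·b - 3, 3·a^2]].
At the point, J = [[12.5000, 25.0000], [42.0000, 27.0000]] (det J = -712.5000).
Solving J·Δ = −F gives Δ = (-0.9916, -0.6242).
Then the next iterate is (a, b)₁ = (2.0084, 1.8758).
Round to (2.0084, 1.8758) and repeat: F = (7.754615, 16.673878), J = [[7.037251, 10.069427], [19.604140, 12.101012]].
Δ = (-0.6598, -0.3090), so (a, b)₂ = (1.3486, 1.5668).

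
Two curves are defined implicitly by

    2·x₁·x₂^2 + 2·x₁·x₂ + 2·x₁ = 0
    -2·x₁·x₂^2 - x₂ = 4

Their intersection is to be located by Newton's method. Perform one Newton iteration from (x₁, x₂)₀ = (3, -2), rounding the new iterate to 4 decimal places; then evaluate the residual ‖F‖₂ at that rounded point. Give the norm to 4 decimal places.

247.3863

At (3, -2): F = (18.0000, -26.0000).
Jacobian J = [[2·x₂^2 + 2·x₂ + 2, 4·x₁·x₂ + 2·x₁], [-2·x₂^2, -4·x₁·x₂ - 1]].
At the point, J = [[6.0000, -18.0000], [-8.0000, 23.0000]] (det J = -6.0000).
Solving J·Δ = −F gives Δ = (-9.0000, -2.0000).
Then the next iterate is (x₁, x₂)₁ = (-6.0000, -4.0000).
Re-evaluating at (-6.0000, -4.0000): F = (-156.0000, 192.0000), so ‖F‖₂ = 247.3863.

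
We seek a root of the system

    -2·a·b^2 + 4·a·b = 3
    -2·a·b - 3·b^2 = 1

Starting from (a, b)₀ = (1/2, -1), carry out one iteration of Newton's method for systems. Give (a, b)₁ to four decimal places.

At (1/2, -1): F = (-6.0000, -3.0000).
Jacobian J = [[-2·b^2 + 4·b, -4·a·b + 4·a], [-2·b, -2·a - 6·b]].
At the point, J = [[-6.0000, 4.0000], [2.0000, 5.0000]] (det J = -38.0000).
Solving J·Δ = −F gives Δ = (-0.4737, 0.7895).
Then the next iterate is (a, b)₁ = (0.0263, -0.2105).

(0.0263, -0.2105)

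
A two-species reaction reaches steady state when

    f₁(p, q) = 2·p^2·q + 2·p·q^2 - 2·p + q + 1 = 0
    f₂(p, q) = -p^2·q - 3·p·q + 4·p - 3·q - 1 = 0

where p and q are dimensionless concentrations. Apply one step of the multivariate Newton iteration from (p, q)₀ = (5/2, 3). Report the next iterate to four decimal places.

(-1.8141, 5.6884)

At (5/2, 3): F = (81.5000, -41.2500).
Jacobian J = [[4·p·q + 2·q^2 - 2, 2·p^2 + 4·p·q + 1], [-2·p·q - 3·q + 4, -p^2 - 3·p - 3]].
At the point, J = [[46.0000, 43.5000], [-20.0000, -16.7500]] (det J = 99.5000).
Solving J·Δ = −F gives Δ = (-4.3141, 2.6884).
Then the next iterate is (p, q)₁ = (-1.8141, 5.6884).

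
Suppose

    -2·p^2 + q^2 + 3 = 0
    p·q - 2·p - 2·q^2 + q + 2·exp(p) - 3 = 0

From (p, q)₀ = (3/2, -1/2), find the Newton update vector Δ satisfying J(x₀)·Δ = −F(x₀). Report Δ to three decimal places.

(-0.215, 0.039)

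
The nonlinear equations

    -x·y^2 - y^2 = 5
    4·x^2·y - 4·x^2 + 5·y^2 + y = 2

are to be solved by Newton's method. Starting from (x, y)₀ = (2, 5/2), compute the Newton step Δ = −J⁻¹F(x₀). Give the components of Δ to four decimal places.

At (2, 5/2): F = (-23.7500, 55.7500).
Jacobian J = [[-y^2, -2·x·y - 2·y], [8·x·y - 8·x, 4·x^2 + 10·y + 1]].
At the point, J = [[-6.2500, -15.0000], [24.0000, 42.0000]] (det J = 97.5000).
Solving J·Δ = −F gives Δ = (1.6538, -2.2724).

(1.6538, -2.2724)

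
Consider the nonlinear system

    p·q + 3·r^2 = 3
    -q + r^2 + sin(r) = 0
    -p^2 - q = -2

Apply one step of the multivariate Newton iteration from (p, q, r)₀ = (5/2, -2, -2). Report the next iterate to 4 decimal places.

(1.7319, -0.4097, -1.2074)

At (5/2, -2, -2): F = (4.0000, 5.090703, -2.2500).
Jacobian J = [[q, p, 6·r], [0, -1, 2·r + cos(r)], [-2·p, -1, 0]].
At the point, J = [[-2.0000, 2.5000, -12.0000], [0.0000, -1.0000, -4.416147], [-5.0000, -1.0000, 0.0000]] (det J = 124.034129).
Solving J·Δ = −F gives Δ = (-0.7681, 1.5903, 0.7926).
Then the next iterate is (p, q, r)₁ = (1.7319, -0.4097, -1.2074).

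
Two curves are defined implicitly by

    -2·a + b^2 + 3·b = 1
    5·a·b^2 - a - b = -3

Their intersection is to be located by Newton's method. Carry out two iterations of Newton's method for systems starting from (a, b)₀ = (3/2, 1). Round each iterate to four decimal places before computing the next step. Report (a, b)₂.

(-0.4213, 0.1389)

At (3/2, 1): F = (0.0000, 8.0000).
Jacobian J = [[-2, 2·b + 3], [5·b^2 - 1, 10·a·b - 1]].
At the point, J = [[-2.0000, 5.0000], [4.0000, 14.0000]] (det J = -48.0000).
Solving J·Δ = −F gives Δ = (-0.8333, -0.3333).
Then the next iterate is (a, b)₁ = (0.6667, 0.6667).
Round to (0.6667, 0.6667) and repeat: F = (0.111189, 3.148304), J = [[-2.0000, 4.3334], [1.222444, 3.444889]].
Δ = (-1.0880, -0.5278), so (a, b)₂ = (-0.4213, 0.1389).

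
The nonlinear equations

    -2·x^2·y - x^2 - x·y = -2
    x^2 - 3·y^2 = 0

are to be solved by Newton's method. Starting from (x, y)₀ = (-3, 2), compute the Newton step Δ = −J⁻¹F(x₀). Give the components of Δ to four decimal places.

At (-3, 2): F = (-37.0000, -3.0000).
Jacobian J = [[-4·x·y - 2·x - y, -2·x^2 - x], [2·x, -6·y]].
At the point, J = [[28.0000, -15.0000], [-6.0000, -12.0000]] (det J = -426.0000).
Solving J·Δ = −F gives Δ = (0.9366, -0.7183).

(0.9366, -0.7183)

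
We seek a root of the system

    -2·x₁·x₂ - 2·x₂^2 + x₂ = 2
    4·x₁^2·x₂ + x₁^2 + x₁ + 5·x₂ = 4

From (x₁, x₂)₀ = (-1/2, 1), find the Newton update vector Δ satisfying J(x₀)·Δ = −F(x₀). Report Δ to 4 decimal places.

(-0.4250, -0.5750)

At (-1/2, 1): F = (-2.0000, 1.7500).
Jacobian J = [[-2·x₂, -2·x₁ - 4·x₂ + 1], [8·x₁·x₂ + 2·x₁ + 1, 4·x₁^2 + 5]].
At the point, J = [[-2.0000, -2.0000], [-4.0000, 6.0000]] (det J = -20.0000).
Solving J·Δ = −F gives Δ = (-0.4250, -0.5750).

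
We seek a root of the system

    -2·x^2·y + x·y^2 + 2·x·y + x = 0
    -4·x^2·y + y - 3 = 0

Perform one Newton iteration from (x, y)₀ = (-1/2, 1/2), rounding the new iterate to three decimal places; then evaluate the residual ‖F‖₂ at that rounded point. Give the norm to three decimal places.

11.481

At (-1/2, 1/2): F = (-1.375, -3.000).
Jacobian J = [[-4·x·y + y^2 + 2·y + 1, -2·x^2 + 2·x·y + 2·x], [-8·x·y, -4·x^2 + 1]].
At the point, J = [[3.250, -2.000], [2.000, 0.000]] (det J = 4.000).
Solving J·Δ = −F gives Δ = (1.500, 1.750).
Then the next iterate is (x, y)₁ = (1.000, 2.250).
Re-evaluating at (1.000, 2.250): F = (6.06250, -9.750), so ‖F‖₂ = 11.481.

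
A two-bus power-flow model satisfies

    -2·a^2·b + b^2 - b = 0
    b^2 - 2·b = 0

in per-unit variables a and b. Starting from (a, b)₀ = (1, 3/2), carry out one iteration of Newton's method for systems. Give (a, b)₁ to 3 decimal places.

(0.625, 2.250)

At (1, 3/2): F = (-2.250, -0.750).
Jacobian J = [[-4·a·b, -2·a^2 + 2·b - 1], [0, 2·b - 2]].
At the point, J = [[-6.000, 0.000], [0.000, 1.000]] (det J = -6.000).
Solving J·Δ = −F gives Δ = (-0.375, 0.750).
Then the next iterate is (a, b)₁ = (0.625, 2.250).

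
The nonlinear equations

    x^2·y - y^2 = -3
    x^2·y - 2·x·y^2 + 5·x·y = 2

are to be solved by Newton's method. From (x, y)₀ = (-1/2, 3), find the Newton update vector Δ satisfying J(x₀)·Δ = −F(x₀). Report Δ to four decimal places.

(-0.3989, -0.7049)

At (-1/2, 3): F = (-5.2500, 0.2500).
Jacobian J = [[2·x·y, x^2 - 2·y], [2·x·y - 2·y^2 + 5·y, x^2 - 4·x·y + 5·x]].
At the point, J = [[-3.0000, -5.7500], [-6.0000, 3.7500]] (det J = -45.7500).
Solving J·Δ = −F gives Δ = (-0.3989, -0.7049).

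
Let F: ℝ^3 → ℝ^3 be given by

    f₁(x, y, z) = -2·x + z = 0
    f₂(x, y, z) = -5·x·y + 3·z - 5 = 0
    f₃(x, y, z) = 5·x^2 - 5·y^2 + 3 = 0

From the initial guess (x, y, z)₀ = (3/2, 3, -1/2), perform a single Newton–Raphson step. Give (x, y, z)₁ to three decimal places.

(0.652, 1.551, 1.304)

At (3/2, 3, -1/2): F = (-3.500, -29.000, -30.750).
Jacobian J = [[-2, 0, 1], [-5·y, -5·x, 3], [10·x, -10·y, 0]].
At the point, J = [[-2.000, 0.000, 1.000], [-15.000, -7.500, 3.000], [15.000, -30.000, 0.000]] (det J = 382.500).
Solving J·Δ = −F gives Δ = (-0.848, -1.449, 1.804).
Then the next iterate is (x, y, z)₁ = (0.652, 1.551, 1.304).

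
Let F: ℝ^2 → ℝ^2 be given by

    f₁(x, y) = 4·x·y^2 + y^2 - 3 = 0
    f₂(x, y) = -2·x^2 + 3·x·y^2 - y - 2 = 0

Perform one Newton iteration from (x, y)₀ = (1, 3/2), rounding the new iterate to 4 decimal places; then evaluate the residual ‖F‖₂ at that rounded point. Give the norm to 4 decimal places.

At (1, 3/2): F = (8.2500, 1.2500).
Jacobian J = [[4·y^2, 8·x·y + 2·y], [-4·x + 3·y^2, 6·x·y - 1]].
At the point, J = [[9.0000, 15.0000], [2.7500, 8.0000]] (det J = 30.7500).
Solving J·Δ = −F gives Δ = (-1.5366, 0.3720).
Then the next iterate is (x, y)₁ = (-0.5366, 1.8720).
Re-evaluating at (-0.5366, 1.8720): F = (-7.017426, -10.089236), so ‖F‖₂ = 12.2897.

12.2897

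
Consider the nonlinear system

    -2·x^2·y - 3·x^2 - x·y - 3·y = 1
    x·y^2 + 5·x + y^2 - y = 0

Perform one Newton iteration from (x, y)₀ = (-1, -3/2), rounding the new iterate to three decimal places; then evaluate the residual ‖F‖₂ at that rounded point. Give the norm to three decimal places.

At (-1, -3/2): F = (2.000, -3.500).
Jacobian J = [[-4·x·y - 6·x - y, -2·x^2 - x - 3], [y^2 + 5, 2·x·y + 2·y - 1]].
At the point, J = [[1.500, -4.000], [7.250, -1.000]] (det J = 27.500).
Solving J·Δ = −F gives Δ = (0.582, 0.718).
Then the next iterate is (x, y)₁ = (-0.418, -0.782).
Re-evaluating at (-0.418, -0.782): F = (0.76822, -0.95209), so ‖F‖₂ = 1.223.

1.223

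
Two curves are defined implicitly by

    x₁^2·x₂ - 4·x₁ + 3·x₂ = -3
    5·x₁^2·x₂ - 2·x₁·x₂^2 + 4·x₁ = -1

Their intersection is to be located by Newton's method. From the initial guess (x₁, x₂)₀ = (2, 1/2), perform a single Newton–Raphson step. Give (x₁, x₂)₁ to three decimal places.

(0.814, 0.375)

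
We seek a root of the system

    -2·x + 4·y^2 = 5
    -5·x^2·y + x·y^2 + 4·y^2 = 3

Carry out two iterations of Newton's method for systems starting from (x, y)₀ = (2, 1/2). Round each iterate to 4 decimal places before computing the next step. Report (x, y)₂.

At (2, 1/2): F = (-8.0000, -11.5000).
Jacobian J = [[-2, 8·y], [-10·x·y + y^2, -5·x^2 + 2·x·y + 8·y]].
At the point, J = [[-2.0000, 4.0000], [-9.7500, -14.0000]] (det J = 67.0000).
Solving J·Δ = −F gives Δ = (-2.3582, 0.8209).
Then the next iterate is (x, y)₁ = (-0.3582, 1.3209).
Round to (-0.3582, 1.3209) and repeat: F = (2.695507, 2.506723), J = [[-2.0000, 10.5672], [6.476241, 8.979371]].
Δ = (-0.0264, -0.2601), so (x, y)₂ = (-0.3846, 1.0608).

(-0.3846, 1.0608)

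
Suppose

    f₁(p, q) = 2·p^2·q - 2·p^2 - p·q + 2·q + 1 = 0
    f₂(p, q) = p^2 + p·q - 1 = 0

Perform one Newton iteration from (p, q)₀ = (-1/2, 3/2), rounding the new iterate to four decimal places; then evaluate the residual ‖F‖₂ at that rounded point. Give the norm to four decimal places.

593.1880

At (-1/2, 3/2): F = (5.0000, -1.5000).
Jacobian J = [[4·p·q - 4·p - q, 2·p^2 - p + 2], [2·p + q, p]].
At the point, J = [[-2.5000, 3.0000], [0.5000, -0.5000]] (det J = -0.2500).
Solving J·Δ = −F gives Δ = (8.0000, 5.0000).
Then the next iterate is (p, q)₁ = (7.5000, 6.5000).
Re-evaluating at (7.5000, 6.5000): F = (584.0000, 104.0000), so ‖F‖₂ = 593.1880.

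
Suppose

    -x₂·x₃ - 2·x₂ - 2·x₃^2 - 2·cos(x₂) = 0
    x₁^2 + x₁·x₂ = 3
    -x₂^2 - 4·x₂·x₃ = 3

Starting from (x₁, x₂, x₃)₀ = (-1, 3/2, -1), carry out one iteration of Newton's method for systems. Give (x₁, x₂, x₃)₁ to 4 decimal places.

(-12.7164, 3.8582, -0.4820)

At (-1, 3/2, -1): F = (-3.641474, -3.5000, 0.7500).
Jacobian J = [[0, -x₃ + 2·sin(x₂) - 2, -x₂ - 4·x₃], [2·x₁ + x₂, x₁, 0], [0, -2·x₂ - 4·x₃, -4·x₂]].
At the point, J = [[0.0000, 0.994990, 2.5000], [-0.5000, -1.0000, 0.0000], [0.0000, 1.0000, -6.0000]] (det J = -4.234970).
Solving J·Δ = −F gives Δ = (-11.7164, 2.3582, 0.5180).
Then the next iterate is (x₁, x₂, x₃)₁ = (-12.7164, 3.8582, -0.4820).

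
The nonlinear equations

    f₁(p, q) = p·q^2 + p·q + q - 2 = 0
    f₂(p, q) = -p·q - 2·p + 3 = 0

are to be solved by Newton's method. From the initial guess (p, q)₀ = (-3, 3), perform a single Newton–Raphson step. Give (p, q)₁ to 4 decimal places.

At (-3, 3): F = (-35.0000, 18.0000).
Jacobian J = [[q^2 + q, 2·p·q + p + 1], [-q - 2, -p]].
At the point, J = [[12.0000, -20.0000], [-5.0000, 3.0000]] (det J = -64.0000).
Solving J·Δ = −F gives Δ = (3.9844, 0.6406).
Then the next iterate is (p, q)₁ = (0.9844, 3.6406).

(0.9844, 3.6406)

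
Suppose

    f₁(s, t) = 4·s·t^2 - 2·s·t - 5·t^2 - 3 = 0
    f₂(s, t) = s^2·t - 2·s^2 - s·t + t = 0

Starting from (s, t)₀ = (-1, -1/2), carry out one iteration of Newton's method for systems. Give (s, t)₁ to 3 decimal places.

At (-1, -1/2): F = (-6.250, -3.500).
Jacobian J = [[4·t^2 - 2·t, 8·s·t - 2·s - 10·t], [2·s·t - 4·s - t, s^2 - s + 1]].
At the point, J = [[2.000, 11.000], [5.500, 3.000]] (det J = -54.500).
Solving J·Δ = −F gives Δ = (0.362, 0.502).
Then the next iterate is (s, t)₁ = (-0.638, 0.002).

(-0.638, 0.002)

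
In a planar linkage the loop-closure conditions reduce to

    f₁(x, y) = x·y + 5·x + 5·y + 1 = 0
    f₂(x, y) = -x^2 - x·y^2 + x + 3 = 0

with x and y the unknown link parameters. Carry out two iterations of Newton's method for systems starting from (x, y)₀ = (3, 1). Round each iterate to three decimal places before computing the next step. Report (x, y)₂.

At (3, 1): F = (24.000, -6.000).
Jacobian J = [[y + 5, x + 5], [-2·x - y^2 + 1, -2·x·y]].
At the point, J = [[6.000, 8.000], [-6.000, -6.000]] (det J = 12.000).
Solving J·Δ = −F gives Δ = (8.000, -9.000).
Then the next iterate is (x, y)₁ = (11.000, -8.000).
Round to (11.000, -8.000) and repeat: F = (-72.000, -811.000), J = [[-3.000, 16.000], [-85.000, 176.000]].
Δ = (-0.365, 4.431), so (x, y)₂ = (10.635, -3.569).

(10.635, -3.569)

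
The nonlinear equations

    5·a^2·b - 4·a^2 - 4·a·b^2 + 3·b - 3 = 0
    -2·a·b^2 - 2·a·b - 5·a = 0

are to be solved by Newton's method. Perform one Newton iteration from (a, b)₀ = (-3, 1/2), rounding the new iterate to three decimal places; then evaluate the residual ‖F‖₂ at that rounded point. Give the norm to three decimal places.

At (-3, 1/2): F = (-12.000, 19.500).
Jacobian J = [[10·a·b - 8·a - 4·b^2, 5·a^2 - 8·a·b + 3], [-2·b^2 - 2·b - 5, -4·a·b - 2·a]].
At the point, J = [[8.000, 60.000], [-6.500, 12.000]] (det J = 486.000).
Solving J·Δ = −F gives Δ = (2.704, -0.160).
Then the next iterate is (a, b)₁ = (-0.296, 0.340).
Re-evaluating at (-0.296, 0.340): F = (-2.04465, 1.74972), so ‖F‖₂ = 2.691.

2.691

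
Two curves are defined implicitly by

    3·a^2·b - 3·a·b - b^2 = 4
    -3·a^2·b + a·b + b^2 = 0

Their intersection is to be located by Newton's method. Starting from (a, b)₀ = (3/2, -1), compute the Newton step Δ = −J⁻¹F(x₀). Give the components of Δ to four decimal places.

At (3/2, -1): F = (-7.2500, 6.2500).
Jacobian J = [[6·a·b - 3·b, 3·a^2 - 3·a - 2·b], [-6·a·b + b, -3·a^2 + a + 2·b]].
At the point, J = [[-6.0000, 4.2500], [8.0000, -7.2500]] (det J = 9.5000).
Solving J·Δ = −F gives Δ = (-2.7368, -2.1579).

(-2.7368, -2.1579)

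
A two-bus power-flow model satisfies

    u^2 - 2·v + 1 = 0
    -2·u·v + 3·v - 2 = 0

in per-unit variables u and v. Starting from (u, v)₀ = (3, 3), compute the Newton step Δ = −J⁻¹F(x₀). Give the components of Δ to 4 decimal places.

(-1.1333, -1.4000)

At (3, 3): F = (4.0000, -11.0000).
Jacobian J = [[2·u, -2], [-2·v, -2·u + 3]].
At the point, J = [[6.0000, -2.0000], [-6.0000, -3.0000]] (det J = -30.0000).
Solving J·Δ = −F gives Δ = (-1.1333, -1.4000).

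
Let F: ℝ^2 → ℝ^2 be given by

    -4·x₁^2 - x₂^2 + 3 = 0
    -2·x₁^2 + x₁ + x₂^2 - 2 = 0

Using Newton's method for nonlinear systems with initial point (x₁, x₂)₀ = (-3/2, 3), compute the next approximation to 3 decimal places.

At (-3/2, 3): F = (-15.000, 1.000).
Jacobian J = [[-8·x₁, -2·x₂], [-4·x₁ + 1, 2·x₂]].
At the point, J = [[12.000, -6.000], [7.000, 6.000]] (det J = 114.000).
Solving J·Δ = −F gives Δ = (0.737, -1.026).
Then the next iterate is (x₁, x₂)₁ = (-0.763, 1.974).

(-0.763, 1.974)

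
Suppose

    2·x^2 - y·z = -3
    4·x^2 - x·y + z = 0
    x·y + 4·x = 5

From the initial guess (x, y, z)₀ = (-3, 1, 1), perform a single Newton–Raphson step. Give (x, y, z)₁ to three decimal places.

(-1.614, -3.356, 8.723)

At (-3, 1, 1): F = (20.000, 40.000, -20.000).
Jacobian J = [[4·x, -z, -y], [8·x - y, -x, 1], [y + 4, x, 0]].
At the point, J = [[-12.000, -1.000, -1.000], [-25.000, 3.000, 1.000], [5.000, -3.000, 0.000]] (det J = -101.000).
Solving J·Δ = −F gives Δ = (1.386, -4.356, 7.723).
Then the next iterate is (x, y, z)₁ = (-1.614, -3.356, 8.723).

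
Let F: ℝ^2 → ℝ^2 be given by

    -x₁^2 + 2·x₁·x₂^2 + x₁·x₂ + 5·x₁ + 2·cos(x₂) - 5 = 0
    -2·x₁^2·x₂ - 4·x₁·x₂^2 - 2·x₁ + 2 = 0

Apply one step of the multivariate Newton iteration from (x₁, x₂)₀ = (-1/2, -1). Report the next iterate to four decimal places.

(1.9445, -4.1235)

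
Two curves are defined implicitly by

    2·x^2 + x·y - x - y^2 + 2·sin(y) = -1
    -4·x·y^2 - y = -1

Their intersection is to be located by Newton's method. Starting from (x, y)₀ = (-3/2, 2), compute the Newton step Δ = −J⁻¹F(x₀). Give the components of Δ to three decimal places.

At (-3/2, 2): F = (1.81859, 23.000).
Jacobian J = [[4·x + y - 1, x - 2·y + 2·cos(y)], [-4·y^2, -8·x·y - 1]].
At the point, J = [[-5.000, -6.33229], [-16.000, 23.000]] (det J = -216.31670).
Solving J·Δ = −F gives Δ = (0.867, -0.397).

(0.867, -0.397)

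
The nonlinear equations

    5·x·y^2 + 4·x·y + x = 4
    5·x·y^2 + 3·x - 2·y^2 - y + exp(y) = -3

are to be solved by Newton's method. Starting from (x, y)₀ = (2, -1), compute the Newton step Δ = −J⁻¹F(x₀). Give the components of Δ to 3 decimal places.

(-3.513, -0.586)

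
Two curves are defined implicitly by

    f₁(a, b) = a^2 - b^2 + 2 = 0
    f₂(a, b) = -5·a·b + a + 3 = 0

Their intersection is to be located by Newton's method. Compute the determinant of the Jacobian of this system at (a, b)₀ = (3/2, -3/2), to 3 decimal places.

J = [[2·a, -2·b], [-5·b + 1, -5·a]].
At the point, J = [[3.000, 3.000], [8.500, -7.500]].
det J = -48.000.

-48.000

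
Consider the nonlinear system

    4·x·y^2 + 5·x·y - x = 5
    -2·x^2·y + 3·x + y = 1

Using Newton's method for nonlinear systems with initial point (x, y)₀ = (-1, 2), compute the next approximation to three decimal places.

(-0.534, 1.126)

At (-1, 2): F = (-30.000, -6.000).
Jacobian J = [[4·y^2 + 5·y - 1, 8·x·y + 5·x], [-4·x·y + 3, -2·x^2 + 1]].
At the point, J = [[25.000, -21.000], [11.000, -1.000]] (det J = 206.000).
Solving J·Δ = −F gives Δ = (0.466, -0.874).
Then the next iterate is (x, y)₁ = (-0.534, 1.126).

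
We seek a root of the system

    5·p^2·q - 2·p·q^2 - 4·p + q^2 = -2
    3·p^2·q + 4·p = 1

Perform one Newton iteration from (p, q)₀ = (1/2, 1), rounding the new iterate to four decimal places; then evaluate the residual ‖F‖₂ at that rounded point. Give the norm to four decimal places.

At (1/2, 1): F = (1.2500, 1.7500).
Jacobian J = [[10·p·q - 2·q^2 - 4, 5·p^2 - 4·p·q + 2·q], [6·p·q + 4, 3·p^2]].
At the point, J = [[-1.0000, 1.2500], [7.0000, 0.7500]] (det J = -9.5000).
Solving J·Δ = −F gives Δ = (-0.1316, -1.1053).
Then the next iterate is (p, q)₁ = (0.3684, -0.1053).
Re-evaluating at (0.3684, -0.1053): F = (0.457863, 0.430727), so ‖F‖₂ = 0.6286.

0.6286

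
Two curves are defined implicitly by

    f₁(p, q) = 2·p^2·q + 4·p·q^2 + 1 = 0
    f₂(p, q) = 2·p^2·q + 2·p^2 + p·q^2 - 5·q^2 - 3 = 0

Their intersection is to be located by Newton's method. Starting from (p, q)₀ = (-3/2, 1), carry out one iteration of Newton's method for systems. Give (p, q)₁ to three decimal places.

(-1.492, 0.931)

At (-3/2, 1): F = (-0.500, -0.500).
Jacobian J = [[4·p·q + 4·q^2, 2·p^2 + 8·p·q], [4·p·q + 4·p + q^2, 2·p^2 + 2·p·q - 10·q]].
At the point, J = [[-2.000, -7.500], [-11.000, -8.500]] (det J = -65.500).
Solving J·Δ = −F gives Δ = (0.008, -0.069).
Then the next iterate is (p, q)₁ = (-1.492, 0.931).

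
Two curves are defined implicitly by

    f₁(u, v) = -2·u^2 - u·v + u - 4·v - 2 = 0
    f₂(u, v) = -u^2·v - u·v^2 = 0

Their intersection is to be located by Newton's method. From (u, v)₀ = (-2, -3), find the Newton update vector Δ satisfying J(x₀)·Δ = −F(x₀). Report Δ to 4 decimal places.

At (-2, -3): F = (-6.0000, 30.0000).
Jacobian J = [[-4·u - v + 1, -u - 4], [-2·u·v - v^2, -u^2 - 2·u·v]].
At the point, J = [[12.0000, -2.0000], [-21.0000, -16.0000]] (det J = -234.0000).
Solving J·Δ = −F gives Δ = (0.6667, 1.0000).

(0.6667, 1.0000)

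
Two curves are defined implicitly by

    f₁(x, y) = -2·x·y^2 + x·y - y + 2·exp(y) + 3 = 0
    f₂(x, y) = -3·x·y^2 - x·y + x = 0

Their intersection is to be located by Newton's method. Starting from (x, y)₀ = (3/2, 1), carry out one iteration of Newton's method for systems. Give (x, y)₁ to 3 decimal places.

At (3/2, 1): F = (5.93656, -4.500).
Jacobian J = [[-2·y^2 + y, -4·x·y + x + 2·exp(y) - 1], [-3·y^2 - y + 1, -6·x·y - x]].
At the point, J = [[-1.000, -0.06344], [-3.000, -10.500]] (det J = 10.30969).
Solving J·Δ = −F gives Δ = (6.074, -2.164).
Then the next iterate is (x, y)₁ = (7.574, -1.164).

(7.574, -1.164)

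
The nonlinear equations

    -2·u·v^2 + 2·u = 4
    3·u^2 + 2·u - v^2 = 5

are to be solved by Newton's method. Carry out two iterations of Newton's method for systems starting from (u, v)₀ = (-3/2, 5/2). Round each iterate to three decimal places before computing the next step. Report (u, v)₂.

At (-3/2, 5/2): F = (11.750, -7.500).
Jacobian J = [[-2·v^2 + 2, -4·u·v], [6·u + 2, -2·v]].
At the point, J = [[-10.500, 15.000], [-7.000, -5.000]] (det J = 157.500).
Solving J·Δ = −F gives Δ = (-0.341, -1.022).
Then the next iterate is (u, v)₁ = (-1.841, 1.478).
Round to (-1.841, 1.478) and repeat: F = (0.36127, -0.69864), J = [[-2.36897, 10.88399], [-9.046, -2.956]].
Δ = (-0.062, -0.047), so (u, v)₂ = (-1.903, 1.431).

(-1.903, 1.431)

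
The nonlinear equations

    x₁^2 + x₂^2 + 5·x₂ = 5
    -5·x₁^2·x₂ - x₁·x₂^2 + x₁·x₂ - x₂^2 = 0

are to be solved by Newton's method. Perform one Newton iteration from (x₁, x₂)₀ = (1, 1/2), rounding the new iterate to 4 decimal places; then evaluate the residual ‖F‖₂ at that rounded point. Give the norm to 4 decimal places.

3.0817

At (1, 1/2): F = (-1.2500, -2.5000).
Jacobian J = [[2·x₁, 2·x₂ + 5], [-10·x₁·x₂ - x₂^2 + x₂, -5·x₁^2 - 2·x₁·x₂ + x₁ - 2·x₂]].
At the point, J = [[2.0000, 6.0000], [-4.7500, -6.0000]] (det J = 16.5000).
Solving J·Δ = −F gives Δ = (-1.3636, 0.6629).
Then the next iterate is (x₁, x₂)₁ = (-0.3636, 1.1629).
Re-evaluating at (-0.3636, 1.1629): F = (2.299041, -2.052163), so ‖F‖₂ = 3.0817.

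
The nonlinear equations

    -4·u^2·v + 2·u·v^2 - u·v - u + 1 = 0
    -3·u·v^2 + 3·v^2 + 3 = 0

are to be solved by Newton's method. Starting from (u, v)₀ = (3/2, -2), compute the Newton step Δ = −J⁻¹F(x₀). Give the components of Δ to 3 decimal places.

(1.771, 4.042)

At (3/2, -2): F = (32.500, -3.000).
Jacobian J = [[-8·u·v + 2·v^2 - v - 1, -4·u^2 + 4·u·v - u], [-3·v^2, -6·u·v + 6·v]].
At the point, J = [[33.000, -22.500], [-12.000, 6.000]] (det J = -72.000).
Solving J·Δ = −F gives Δ = (1.771, 4.042).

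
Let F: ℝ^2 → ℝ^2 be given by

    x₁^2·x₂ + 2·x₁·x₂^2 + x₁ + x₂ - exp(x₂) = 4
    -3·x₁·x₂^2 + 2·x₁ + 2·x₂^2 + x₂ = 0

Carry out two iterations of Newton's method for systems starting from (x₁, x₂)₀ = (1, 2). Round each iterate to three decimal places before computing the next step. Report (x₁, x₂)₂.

At (1, 2): F = (1.61094, 0.000).
Jacobian J = [[2·x₁·x₂ + 2·x₂^2 + 1, x₁^2 + 4·x₁·x₂ - exp(x₂) + 1], [-3·x₂^2 + 2, -6·x₁·x₂ + 4·x₂ + 1]].
At the point, J = [[13.000, 2.61094], [-10.000, -3.000]] (det J = -12.89056).
Solving J·Δ = −F gives Δ = (-0.375, 1.250).
Then the next iterate is (x₁, x₂)₁ = (0.625, 3.250).
Round to (0.625, 3.250) and repeat: F = (-11.44268, 5.82031), J = [[26.18750, -16.27471], [-29.68750, 1.81250]].
Δ = (0.170, -0.430), so (x₁, x₂)₂ = (0.795, 2.820).

(0.795, 2.820)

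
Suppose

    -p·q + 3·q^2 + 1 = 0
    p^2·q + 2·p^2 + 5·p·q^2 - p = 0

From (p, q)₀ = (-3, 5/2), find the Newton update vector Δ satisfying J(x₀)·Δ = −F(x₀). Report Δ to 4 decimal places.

(8.3944, -0.3480)

At (-3, 5/2): F = (27.2500, -50.2500).
Jacobian J = [[-q, -p + 6·q], [2·p·q + 4·p + 5·q^2 - 1, p^2 + 10·p·q]].
At the point, J = [[-2.5000, 18.0000], [3.2500, -66.0000]] (det J = 106.5000).
Solving J·Δ = −F gives Δ = (8.3944, -0.3480).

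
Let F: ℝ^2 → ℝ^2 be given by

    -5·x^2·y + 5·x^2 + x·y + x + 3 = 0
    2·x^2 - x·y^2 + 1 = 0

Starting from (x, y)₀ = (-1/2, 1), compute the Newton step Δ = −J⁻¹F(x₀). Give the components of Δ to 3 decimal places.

At (-1/2, 1): F = (2.000, 2.000).
Jacobian J = [[-10·x·y + 10·x + y + 1, -5·x^2 + x], [4·x - y^2, -2·x·y]].
At the point, J = [[2.000, -1.750], [-3.000, 1.000]] (det J = -3.250).
Solving J·Δ = −F gives Δ = (1.692, 3.077).

(1.692, 3.077)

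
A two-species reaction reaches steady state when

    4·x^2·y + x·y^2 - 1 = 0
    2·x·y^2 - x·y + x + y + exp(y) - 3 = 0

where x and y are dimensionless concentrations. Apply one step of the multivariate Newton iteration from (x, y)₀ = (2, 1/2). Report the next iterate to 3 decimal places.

(1.303, 0.403)

At (2, 1/2): F = (7.500, 1.14872).
Jacobian J = [[8·x·y + y^2, 4·x^2 + 2·x·y], [2·y^2 - y + 1, 4·x·y - x + exp(y) + 1]].
At the point, J = [[8.250, 18.000], [1.000, 4.64872]] (det J = 20.35195).
Solving J·Δ = −F gives Δ = (-0.697, -0.097).
Then the next iterate is (x, y)₁ = (1.303, 0.403).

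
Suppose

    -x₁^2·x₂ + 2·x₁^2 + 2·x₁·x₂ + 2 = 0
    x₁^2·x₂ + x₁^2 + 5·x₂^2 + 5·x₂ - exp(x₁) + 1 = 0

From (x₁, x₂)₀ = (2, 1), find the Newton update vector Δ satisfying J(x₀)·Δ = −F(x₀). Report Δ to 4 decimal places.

(-1.6667, -0.5575)

At (2, 1): F = (10.0000, 11.610944).
Jacobian J = [[-2·x₁·x₂ + 4·x₁ + 2·x₂, -x₁^2 + 2·x₁], [2·x₁·x₂ + 2·x₁ - exp(x₁), x₁^2 + 10·x₂ + 5]].
At the point, J = [[6.0000, 0.0000], [0.610944, 19.0000]] (det J = 114.0000).
Solving J·Δ = −F gives Δ = (-1.6667, -0.5575).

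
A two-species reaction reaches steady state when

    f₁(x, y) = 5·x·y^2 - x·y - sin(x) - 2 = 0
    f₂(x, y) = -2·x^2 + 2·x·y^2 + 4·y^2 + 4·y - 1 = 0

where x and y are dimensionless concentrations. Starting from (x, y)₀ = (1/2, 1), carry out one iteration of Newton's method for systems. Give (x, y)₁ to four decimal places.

At (1/2, 1): F = (-0.479426, 7.5000).
Jacobian J = [[5·y^2 - y - cos(x), 10·x·y - x], [-4·x + 2·y^2, 4·x·y + 8·y + 4]].
At the point, J = [[3.122417, 4.5000], [0.0000, 14.0000]] (det J = 43.713844).
Solving J·Δ = −F gives Δ = (0.9256, -0.5357).
Then the next iterate is (x, y)₁ = (1.4256, 0.4643).

(1.4256, 0.4643)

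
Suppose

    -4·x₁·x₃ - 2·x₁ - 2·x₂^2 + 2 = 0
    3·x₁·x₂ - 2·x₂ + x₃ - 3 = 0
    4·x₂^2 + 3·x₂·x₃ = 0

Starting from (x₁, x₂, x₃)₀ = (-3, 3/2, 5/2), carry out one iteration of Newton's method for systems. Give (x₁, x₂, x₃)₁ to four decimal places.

(-0.9041, 0.7129, 1.4107)

At (-3, 3/2, 5/2): F = (33.5000, -17.0000, 20.2500).
Jacobian J = [[-4·x₃ - 2, -4·x₂, -4·x₁], [3·x₂, 3·x₁ - 2, 1], [0, 8·x₂ + 3·x₃, 3·x₂]].
At the point, J = [[-12.0000, -6.0000, 12.0000], [4.5000, -11.0000, 1.0000], [0.0000, 19.5000, 4.5000]] (det J = 2002.5000).
Solving J·Δ = −F gives Δ = (2.0959, -0.7871, -1.0893).
Then the next iterate is (x₁, x₂, x₃)₁ = (-0.9041, 0.7129, 1.4107).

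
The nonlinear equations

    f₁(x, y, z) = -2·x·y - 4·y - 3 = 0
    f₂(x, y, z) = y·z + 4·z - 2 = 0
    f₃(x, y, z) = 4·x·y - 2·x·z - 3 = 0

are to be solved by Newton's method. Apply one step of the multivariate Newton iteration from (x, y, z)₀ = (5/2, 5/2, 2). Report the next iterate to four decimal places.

At (5/2, 5/2, 2): F = (-25.5000, 11.0000, 12.0000).
Jacobian J = [[-2·y, -2·x - 4, 0], [0, z, y + 4], [4·y - 2·z, 4·x, -2·x]].
At the point, J = [[-5.0000, -9.0000, 0.0000], [0.0000, 2.0000, 6.5000], [6.0000, 10.0000, -5.0000]] (det J = 24.0000).
Solving J·Δ = −F gives Δ = (-29.8125, 13.7292, -5.9167).
Then the next iterate is (x, y, z)₁ = (-27.3125, 16.2292, -3.9167).

(-27.3125, 16.2292, -3.9167)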